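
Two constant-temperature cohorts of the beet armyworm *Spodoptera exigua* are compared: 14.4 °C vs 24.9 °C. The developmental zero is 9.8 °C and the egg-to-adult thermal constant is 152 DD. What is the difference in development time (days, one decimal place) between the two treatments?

At 14.4 °C: 152 / (14.4 − 9.8) = 152 / 4.6 = 33.043 d.
At 24.9 °C: 152 / (24.9 − 9.8) = 152 / 15.1 = 10.066 d.
Difference = |33.043 − 10.066| = 22.977 ≈ 23.0 days.

23.0 days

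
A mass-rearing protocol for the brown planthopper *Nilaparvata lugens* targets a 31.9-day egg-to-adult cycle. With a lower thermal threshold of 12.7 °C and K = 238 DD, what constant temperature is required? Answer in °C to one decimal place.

20.2 °C

Required daily accumulation = 238 / 31.9 = 7.461 DD/day.
T = T_base + 7.461 = 12.7 + 7.461 = 20.161 ≈ 20.2 °C.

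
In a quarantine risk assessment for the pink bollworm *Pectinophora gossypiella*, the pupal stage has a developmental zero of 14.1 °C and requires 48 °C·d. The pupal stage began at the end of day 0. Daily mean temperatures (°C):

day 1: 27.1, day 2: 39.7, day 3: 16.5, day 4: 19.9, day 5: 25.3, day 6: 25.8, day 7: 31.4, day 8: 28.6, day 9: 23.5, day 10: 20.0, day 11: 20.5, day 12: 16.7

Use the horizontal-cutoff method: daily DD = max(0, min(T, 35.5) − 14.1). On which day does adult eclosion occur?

day 5

Daily DD above 14.1 °C (capped at 21.4): 13.0, 21.4, 2.4, 5.8, 11.2, 11.7, 17.3, 14.5, 9.4, 5.9, 6.4, 2.6.
Cumulative: 13.0, 34.4, 36.8, 42.6, 53.8, 65.5, 82.8, 97.3, 106.7, 112.6, 119.0, 121.6.
The total first reaches 48 DD on day 5.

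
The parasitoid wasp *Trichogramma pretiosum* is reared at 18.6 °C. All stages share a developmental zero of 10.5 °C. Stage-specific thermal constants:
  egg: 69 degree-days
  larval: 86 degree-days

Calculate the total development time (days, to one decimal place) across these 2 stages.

19.1 days

Daily accumulation at 18.6 °C = 18.6 − 10.5 = 8.1 DD/day.
Total K = 69 + 86 = 155 DD.
Total duration = 155 / 8.1 = 19.136 ≈ 19.1 days.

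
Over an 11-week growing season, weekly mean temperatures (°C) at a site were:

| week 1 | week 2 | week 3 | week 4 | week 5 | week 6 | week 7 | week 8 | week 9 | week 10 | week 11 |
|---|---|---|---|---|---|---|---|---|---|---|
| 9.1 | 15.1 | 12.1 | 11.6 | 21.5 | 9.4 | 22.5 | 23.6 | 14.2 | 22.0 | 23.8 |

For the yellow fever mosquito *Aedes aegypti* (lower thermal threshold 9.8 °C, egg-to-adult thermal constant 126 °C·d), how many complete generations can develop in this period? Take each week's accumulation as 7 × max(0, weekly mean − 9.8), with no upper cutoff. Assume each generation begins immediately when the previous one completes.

4 generations

Weekly DD (7 × max(0, T̄ − 9.8)): 0.0, 37.1, 16.1, 12.6, 81.9, 0.0, 88.9, 96.6, 30.8, 85.4, 98.0.
Season total = 547.4 DD.
Complete generations = ⌊547.4 / 126⌋ = 4.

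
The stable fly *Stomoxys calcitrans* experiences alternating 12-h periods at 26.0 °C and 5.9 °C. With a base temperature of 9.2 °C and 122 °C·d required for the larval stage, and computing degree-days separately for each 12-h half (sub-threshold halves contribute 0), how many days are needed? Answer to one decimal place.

14.5 days

Day half: max(0, 26.0 − 9.2) × 0.5 = 16.8 × 0.5 = 8.40 DD.
Night half: max(0, 5.9 − 9.2) × 0.5 = 0.0 × 0.5 = 0.00 DD.
Per 24 h: 8.40 DD/day.
Duration = 122 / 8.40 = 14.524 ≈ 14.5 days.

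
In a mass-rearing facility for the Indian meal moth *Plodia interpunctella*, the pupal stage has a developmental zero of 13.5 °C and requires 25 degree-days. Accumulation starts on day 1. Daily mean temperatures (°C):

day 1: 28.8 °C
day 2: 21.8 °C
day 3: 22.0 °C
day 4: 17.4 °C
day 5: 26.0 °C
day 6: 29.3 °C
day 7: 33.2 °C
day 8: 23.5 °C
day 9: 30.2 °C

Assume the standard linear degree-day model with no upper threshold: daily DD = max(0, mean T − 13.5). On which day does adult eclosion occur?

Daily DD above 13.5 °C: 15.3, 8.3, 8.5, 3.9, 12.5, 15.8, 19.7, 10.0, 16.7.
Cumulative: 15.3, 23.6, 32.1, 36.0, 48.5, 64.3, 84.0, 94.0, 110.7.
The total first reaches 25 DD on day 3.

day 3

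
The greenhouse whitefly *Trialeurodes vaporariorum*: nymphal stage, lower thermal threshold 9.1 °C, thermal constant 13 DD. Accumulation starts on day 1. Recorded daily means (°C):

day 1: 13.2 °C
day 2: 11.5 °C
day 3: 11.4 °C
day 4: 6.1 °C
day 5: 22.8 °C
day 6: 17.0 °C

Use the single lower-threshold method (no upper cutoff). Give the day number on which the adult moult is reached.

Daily DD above 9.1 °C: 4.1, 2.4, 2.3, 0.0, 13.7, 7.9.
Cumulative: 4.1, 6.5, 8.8, 8.8, 22.5, 30.4.
The total first reaches 13 DD on day 5.

day 5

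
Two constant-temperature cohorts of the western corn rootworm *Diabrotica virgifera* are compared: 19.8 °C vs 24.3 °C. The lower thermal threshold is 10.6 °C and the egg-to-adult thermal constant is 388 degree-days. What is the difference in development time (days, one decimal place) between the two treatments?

At 19.8 °C: 388 / (19.8 − 10.6) = 388 / 9.2 = 42.174 d.
At 24.3 °C: 388 / (24.3 − 10.6) = 388 / 13.7 = 28.321 d.
Difference = |42.174 − 28.321| = 13.853 ≈ 13.9 days.

13.9 days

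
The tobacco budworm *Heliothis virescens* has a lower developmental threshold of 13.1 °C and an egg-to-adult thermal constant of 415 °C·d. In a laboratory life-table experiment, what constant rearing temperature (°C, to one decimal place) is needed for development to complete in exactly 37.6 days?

Required daily accumulation = 415 / 37.6 = 11.037 DD/day.
T = T_base + 11.037 = 13.1 + 11.037 = 24.137 ≈ 24.1 °C.

24.1 °C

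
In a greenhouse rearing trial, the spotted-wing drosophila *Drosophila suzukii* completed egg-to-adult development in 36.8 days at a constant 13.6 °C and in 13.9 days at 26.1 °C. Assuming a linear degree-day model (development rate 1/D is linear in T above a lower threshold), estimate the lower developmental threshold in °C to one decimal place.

Linear rate model ⇒ the product D·(T − T_b) is constant across temperatures.
36.8·(13.6 − T_b) = 13.9·(26.1 − T_b)
T_b = (36.8·13.6 − 13.9·26.1) / (36.8 − 13.9) = 137.69 / 22.9 = 6.013 °C ≈ 6.0 °C.

6.0 °C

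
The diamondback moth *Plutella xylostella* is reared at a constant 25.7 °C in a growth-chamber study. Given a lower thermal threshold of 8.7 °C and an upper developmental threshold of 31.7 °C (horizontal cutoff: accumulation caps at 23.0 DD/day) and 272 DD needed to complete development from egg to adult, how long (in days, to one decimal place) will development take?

16.0 days

Daily accumulation = 25.7 − 8.7 = 17.0 DD/day.
Duration = 272 / 17.0 = 16.000 ≈ 16.0 days.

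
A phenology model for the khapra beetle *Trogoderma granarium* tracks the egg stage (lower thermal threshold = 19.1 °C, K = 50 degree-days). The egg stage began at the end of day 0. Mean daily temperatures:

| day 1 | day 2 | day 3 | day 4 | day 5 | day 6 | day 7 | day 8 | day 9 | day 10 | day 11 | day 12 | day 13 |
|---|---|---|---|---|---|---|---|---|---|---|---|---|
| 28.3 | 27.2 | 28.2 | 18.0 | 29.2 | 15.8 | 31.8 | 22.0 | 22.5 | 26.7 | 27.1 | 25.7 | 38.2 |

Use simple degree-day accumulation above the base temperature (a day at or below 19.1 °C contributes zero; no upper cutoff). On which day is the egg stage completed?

day 8

Daily DD above 19.1 °C: 9.2, 8.1, 9.1, 0.0, 10.1, 0.0, 12.7, 2.9, 3.4, 7.6, 8.0, 6.6, 19.1.
Cumulative: 9.2, 17.3, 26.4, 26.4, 36.5, 36.5, 49.2, 52.1, 55.5, 63.1, 71.1, 77.7, 96.8.
The total first reaches 50 DD on day 8.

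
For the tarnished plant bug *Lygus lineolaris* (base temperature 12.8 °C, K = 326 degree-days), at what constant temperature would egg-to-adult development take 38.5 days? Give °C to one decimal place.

21.3 °C

Required daily accumulation = 326 / 38.5 = 8.468 DD/day.
T = T_base + 8.468 = 12.8 + 8.468 = 21.268 ≈ 21.3 °C.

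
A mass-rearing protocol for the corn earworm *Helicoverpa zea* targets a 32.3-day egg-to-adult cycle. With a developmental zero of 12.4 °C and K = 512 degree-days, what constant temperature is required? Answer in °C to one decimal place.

Required daily accumulation = 512 / 32.3 = 15.851 DD/day.
T = T_base + 15.851 = 12.4 + 15.851 = 28.251 ≈ 28.3 °C.

28.3 °C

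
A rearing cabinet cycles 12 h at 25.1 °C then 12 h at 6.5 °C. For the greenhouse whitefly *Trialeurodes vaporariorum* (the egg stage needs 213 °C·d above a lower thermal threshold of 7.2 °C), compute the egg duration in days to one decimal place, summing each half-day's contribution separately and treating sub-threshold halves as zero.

Day half: max(0, 25.1 − 7.2) × 0.5 = 17.9 × 0.5 = 8.95 DD.
Night half: max(0, 6.5 − 7.2) × 0.5 = 0.0 × 0.5 = 0.00 DD.
Per 24 h: 8.95 DD/day.
Duration = 213 / 8.95 = 23.799 ≈ 23.8 days.

23.8 days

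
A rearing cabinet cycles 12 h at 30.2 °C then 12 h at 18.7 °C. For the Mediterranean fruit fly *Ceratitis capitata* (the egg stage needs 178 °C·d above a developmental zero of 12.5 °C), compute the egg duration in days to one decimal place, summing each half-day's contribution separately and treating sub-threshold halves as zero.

14.9 days

Day half: max(0, 30.2 − 12.5) × 0.5 = 17.7 × 0.5 = 8.85 DD.
Night half: max(0, 18.7 − 12.5) × 0.5 = 6.2 × 0.5 = 3.10 DD.
Per 24 h: 11.95 DD/day.
Duration = 178 / 11.95 = 14.895 ≈ 14.9 days.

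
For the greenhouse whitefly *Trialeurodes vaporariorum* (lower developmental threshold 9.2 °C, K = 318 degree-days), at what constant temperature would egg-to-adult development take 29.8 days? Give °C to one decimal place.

Required daily accumulation = 318 / 29.8 = 10.671 DD/day.
T = T_base + 10.671 = 9.2 + 10.671 = 19.871 ≈ 19.9 °C.

19.9 °C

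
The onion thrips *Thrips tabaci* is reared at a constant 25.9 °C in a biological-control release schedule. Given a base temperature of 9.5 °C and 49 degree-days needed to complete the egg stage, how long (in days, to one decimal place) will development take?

3.0 days

Daily accumulation = 25.9 − 9.5 = 16.4 DD/day.
Duration = 49 / 16.4 = 2.988 ≈ 3.0 days.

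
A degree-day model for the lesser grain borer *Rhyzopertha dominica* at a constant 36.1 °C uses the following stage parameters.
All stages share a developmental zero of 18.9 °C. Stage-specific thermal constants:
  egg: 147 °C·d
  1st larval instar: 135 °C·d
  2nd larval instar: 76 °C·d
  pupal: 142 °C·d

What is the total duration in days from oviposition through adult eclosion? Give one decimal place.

Daily accumulation at 36.1 °C = 36.1 − 18.9 = 17.2 DD/day.
Total K = 147 + 135 + 76 + 142 = 500 DD.
Total duration = 500 / 17.2 = 29.070 ≈ 29.1 days.

29.1 days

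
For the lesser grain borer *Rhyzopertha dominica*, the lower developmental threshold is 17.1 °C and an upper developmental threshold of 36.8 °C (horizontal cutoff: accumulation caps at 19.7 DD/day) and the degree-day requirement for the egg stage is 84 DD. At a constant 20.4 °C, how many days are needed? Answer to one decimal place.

25.5 days

Daily accumulation = 20.4 − 17.1 = 3.3 DD/day.
Duration = 84 / 3.3 = 25.455 ≈ 25.5 days.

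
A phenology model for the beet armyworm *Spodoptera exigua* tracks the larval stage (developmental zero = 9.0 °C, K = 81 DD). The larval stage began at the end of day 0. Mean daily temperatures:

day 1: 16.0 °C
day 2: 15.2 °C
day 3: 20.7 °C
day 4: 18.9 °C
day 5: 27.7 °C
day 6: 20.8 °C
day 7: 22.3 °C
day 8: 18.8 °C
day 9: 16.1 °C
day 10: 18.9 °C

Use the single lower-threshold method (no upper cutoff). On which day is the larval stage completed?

Daily DD above 9.0 °C: 7.0, 6.2, 11.7, 9.9, 18.7, 11.8, 13.3, 9.8, 7.1, 9.9.
Cumulative: 7.0, 13.2, 24.9, 34.8, 53.5, 65.3, 78.6, 88.4, 95.5, 105.4.
The total first reaches 81 DD on day 8.

day 8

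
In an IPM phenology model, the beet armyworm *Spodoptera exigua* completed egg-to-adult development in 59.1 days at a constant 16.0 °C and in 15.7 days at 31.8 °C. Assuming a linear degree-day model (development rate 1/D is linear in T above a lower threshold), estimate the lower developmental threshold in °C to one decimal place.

10.3 °C

Linear rate model ⇒ the product D·(T − T_b) is constant across temperatures.
59.1·(16.0 − T_b) = 15.7·(31.8 − T_b)
T_b = (59.1·16.0 − 15.7·31.8) / (59.1 − 15.7) = 446.34 / 43.4 = 10.284 °C ≈ 10.3 °C.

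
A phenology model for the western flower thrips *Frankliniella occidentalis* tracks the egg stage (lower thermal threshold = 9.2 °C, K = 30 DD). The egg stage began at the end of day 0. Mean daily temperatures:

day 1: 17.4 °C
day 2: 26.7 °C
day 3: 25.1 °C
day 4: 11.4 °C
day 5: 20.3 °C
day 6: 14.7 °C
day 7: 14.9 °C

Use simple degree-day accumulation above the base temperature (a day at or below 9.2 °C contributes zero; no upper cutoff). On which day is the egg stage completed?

day 3

Daily DD above 9.2 °C: 8.2, 17.5, 15.9, 2.2, 11.1, 5.5, 5.7.
Cumulative: 8.2, 25.7, 41.6, 43.8, 54.9, 60.4, 66.1.
The total first reaches 30 DD on day 3.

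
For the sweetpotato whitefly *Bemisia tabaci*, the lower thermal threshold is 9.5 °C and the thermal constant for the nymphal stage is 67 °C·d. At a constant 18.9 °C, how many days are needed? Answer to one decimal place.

7.1 days

Daily accumulation = 18.9 − 9.5 = 9.4 DD/day.
Duration = 67 / 9.4 = 7.128 ≈ 7.1 days.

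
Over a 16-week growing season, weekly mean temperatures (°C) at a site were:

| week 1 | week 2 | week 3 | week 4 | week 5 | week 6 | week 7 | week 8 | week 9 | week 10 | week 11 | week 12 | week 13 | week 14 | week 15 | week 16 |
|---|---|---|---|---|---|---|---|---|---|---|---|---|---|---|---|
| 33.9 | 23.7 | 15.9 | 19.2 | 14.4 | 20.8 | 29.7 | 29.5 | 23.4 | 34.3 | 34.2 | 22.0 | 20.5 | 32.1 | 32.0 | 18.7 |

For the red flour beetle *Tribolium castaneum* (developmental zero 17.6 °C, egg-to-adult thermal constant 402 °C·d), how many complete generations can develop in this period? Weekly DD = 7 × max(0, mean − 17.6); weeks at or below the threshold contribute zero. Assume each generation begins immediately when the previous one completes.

Weekly DD (7 × max(0, T̄ − 17.6)): 114.1, 42.7, 0.0, 11.2, 0.0, 22.4, 84.7, 83.3, 40.6, 116.9, 116.2, 30.8, 20.3, 101.5, 100.8, 7.7.
Season total = 893.2 DD.
Complete generations = ⌊893.2 / 402⌋ = 2.

2 generations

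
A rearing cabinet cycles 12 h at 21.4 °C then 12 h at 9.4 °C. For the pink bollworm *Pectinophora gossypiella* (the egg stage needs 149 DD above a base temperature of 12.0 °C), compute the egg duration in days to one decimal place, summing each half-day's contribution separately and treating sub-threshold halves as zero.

31.7 days

Day half: max(0, 21.4 − 12.0) × 0.5 = 9.4 × 0.5 = 4.70 DD.
Night half: max(0, 9.4 − 12.0) × 0.5 = 0.0 × 0.5 = 0.00 DD.
Per 24 h: 4.70 DD/day.
Duration = 149 / 4.70 = 31.702 ≈ 31.7 days.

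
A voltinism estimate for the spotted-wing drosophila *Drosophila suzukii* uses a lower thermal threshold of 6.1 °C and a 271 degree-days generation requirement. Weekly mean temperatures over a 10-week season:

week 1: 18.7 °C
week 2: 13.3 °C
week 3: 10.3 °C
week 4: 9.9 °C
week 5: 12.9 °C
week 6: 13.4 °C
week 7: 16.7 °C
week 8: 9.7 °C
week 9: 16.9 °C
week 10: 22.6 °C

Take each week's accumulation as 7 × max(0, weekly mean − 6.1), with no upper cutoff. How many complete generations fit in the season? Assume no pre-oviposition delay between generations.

Weekly DD (7 × max(0, T̄ − 6.1)): 88.2, 50.4, 29.4, 26.6, 47.6, 51.1, 74.2, 25.2, 75.6, 115.5.
Season total = 583.8 DD.
Complete generations = ⌊583.8 / 271⌋ = 2.

2 generations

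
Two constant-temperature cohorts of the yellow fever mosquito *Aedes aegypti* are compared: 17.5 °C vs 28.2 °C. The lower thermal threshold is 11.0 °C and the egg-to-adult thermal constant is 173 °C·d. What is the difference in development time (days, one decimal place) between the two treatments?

At 17.5 °C: 173 / (17.5 − 11.0) = 173 / 6.5 = 26.615 d.
At 28.2 °C: 173 / (28.2 − 11.0) = 173 / 17.2 = 10.058 d.
Difference = |26.615 − 10.058| = 16.557 ≈ 16.6 days.

16.6 days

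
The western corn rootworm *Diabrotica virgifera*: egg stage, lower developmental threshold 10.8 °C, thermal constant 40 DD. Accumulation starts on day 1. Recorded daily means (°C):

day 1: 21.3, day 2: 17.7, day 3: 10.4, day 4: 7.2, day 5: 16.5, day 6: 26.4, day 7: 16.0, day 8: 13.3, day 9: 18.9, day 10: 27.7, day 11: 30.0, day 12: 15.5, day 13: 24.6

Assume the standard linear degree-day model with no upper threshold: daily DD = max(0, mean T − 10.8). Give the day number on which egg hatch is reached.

day 7

Daily DD above 10.8 °C: 10.5, 6.9, 0.0, 0.0, 5.7, 15.6, 5.2, 2.5, 8.1, 16.9, 19.2, 4.7, 13.8.
Cumulative: 10.5, 17.4, 17.4, 17.4, 23.1, 38.7, 43.9, 46.4, 54.5, 71.4, 90.6, 95.3, 109.1.
The total first reaches 40 DD on day 7.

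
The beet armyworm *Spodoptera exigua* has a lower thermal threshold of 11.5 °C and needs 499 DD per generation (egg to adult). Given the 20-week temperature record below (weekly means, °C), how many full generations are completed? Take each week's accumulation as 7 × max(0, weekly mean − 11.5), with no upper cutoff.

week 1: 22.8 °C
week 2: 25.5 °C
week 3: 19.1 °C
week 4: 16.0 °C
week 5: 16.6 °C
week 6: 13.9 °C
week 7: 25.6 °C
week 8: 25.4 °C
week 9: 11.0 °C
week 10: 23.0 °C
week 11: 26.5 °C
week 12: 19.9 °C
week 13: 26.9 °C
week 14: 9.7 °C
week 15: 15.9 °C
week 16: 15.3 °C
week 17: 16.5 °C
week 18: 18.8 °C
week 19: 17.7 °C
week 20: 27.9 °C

Weekly DD (7 × max(0, T̄ − 11.5)): 79.1, 98.0, 53.2, 31.5, 35.7, 16.8, 98.7, 97.3, 0.0, 80.5, 105.0, 58.8, 107.8, 0.0, 30.8, 26.6, 35.0, 51.1, 43.4, 114.8.
Season total = 1164.1 DD.
Complete generations = ⌊1164.1 / 499⌋ = 2.

2 generations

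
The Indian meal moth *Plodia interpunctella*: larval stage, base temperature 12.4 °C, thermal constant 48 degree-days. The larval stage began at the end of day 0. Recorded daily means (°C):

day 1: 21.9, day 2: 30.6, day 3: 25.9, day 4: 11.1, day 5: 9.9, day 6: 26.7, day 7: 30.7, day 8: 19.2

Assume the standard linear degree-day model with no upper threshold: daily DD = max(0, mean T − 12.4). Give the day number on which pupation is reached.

day 6

Daily DD above 12.4 °C: 9.5, 18.2, 13.5, 0.0, 0.0, 14.3, 18.3, 6.8.
Cumulative: 9.5, 27.7, 41.2, 41.2, 41.2, 55.5, 73.8, 80.6.
The total first reaches 48 DD on day 6.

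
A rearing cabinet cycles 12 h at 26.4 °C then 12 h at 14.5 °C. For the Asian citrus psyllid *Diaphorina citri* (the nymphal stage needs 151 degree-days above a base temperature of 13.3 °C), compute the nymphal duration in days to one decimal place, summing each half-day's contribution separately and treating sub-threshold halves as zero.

21.1 days

Day half: max(0, 26.4 − 13.3) × 0.5 = 13.1 × 0.5 = 6.55 DD.
Night half: max(0, 14.5 − 13.3) × 0.5 = 1.2 × 0.5 = 0.60 DD.
Per 24 h: 7.15 DD/day.
Duration = 151 / 7.15 = 21.119 ≈ 21.1 days.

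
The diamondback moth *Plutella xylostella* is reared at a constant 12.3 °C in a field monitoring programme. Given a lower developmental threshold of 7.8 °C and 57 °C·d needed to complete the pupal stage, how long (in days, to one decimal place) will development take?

12.7 days

Daily accumulation = 12.3 − 7.8 = 4.5 DD/day.
Duration = 57 / 4.5 = 12.667 ≈ 12.7 days.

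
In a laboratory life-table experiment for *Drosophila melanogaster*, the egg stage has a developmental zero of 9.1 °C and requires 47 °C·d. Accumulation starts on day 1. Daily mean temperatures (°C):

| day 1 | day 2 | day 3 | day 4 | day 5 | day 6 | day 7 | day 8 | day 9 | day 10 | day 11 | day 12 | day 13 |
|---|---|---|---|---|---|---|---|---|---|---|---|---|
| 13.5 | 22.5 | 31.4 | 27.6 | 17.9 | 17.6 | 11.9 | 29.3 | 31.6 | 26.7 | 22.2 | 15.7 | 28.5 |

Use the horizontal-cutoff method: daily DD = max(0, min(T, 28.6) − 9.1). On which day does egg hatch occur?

Daily DD above 9.1 °C (capped at 19.5): 4.4, 13.4, 19.5, 18.5, 8.8, 8.5, 2.8, 19.5, 19.5, 17.6, 13.1, 6.6, 19.4.
Cumulative: 4.4, 17.8, 37.3, 55.8, 64.6, 73.1, 75.9, 95.4, 114.9, 132.5, 145.6, 152.2, 171.6.
The total first reaches 47 DD on day 4.

day 4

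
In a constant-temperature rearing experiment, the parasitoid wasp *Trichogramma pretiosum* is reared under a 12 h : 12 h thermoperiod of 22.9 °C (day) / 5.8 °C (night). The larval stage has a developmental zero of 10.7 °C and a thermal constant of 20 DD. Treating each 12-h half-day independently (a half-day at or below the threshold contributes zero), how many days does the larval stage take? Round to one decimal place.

Day half: max(0, 22.9 − 10.7) × 0.5 = 12.2 × 0.5 = 6.10 DD.
Night half: max(0, 5.8 − 10.7) × 0.5 = 0.0 × 0.5 = 0.00 DD.
Per 24 h: 6.10 DD/day.
Duration = 20 / 6.10 = 3.279 ≈ 3.3 days.

3.3 days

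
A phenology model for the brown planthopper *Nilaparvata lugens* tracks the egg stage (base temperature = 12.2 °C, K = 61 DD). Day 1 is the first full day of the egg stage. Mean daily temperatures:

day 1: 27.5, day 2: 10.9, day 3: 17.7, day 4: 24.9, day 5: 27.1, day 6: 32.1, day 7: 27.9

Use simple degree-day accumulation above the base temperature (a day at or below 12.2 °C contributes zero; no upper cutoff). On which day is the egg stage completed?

Daily DD above 12.2 °C: 15.3, 0.0, 5.5, 12.7, 14.9, 19.9, 15.7.
Cumulative: 15.3, 15.3, 20.8, 33.5, 48.4, 68.3, 84.0.
The total first reaches 61 DD on day 6.

day 6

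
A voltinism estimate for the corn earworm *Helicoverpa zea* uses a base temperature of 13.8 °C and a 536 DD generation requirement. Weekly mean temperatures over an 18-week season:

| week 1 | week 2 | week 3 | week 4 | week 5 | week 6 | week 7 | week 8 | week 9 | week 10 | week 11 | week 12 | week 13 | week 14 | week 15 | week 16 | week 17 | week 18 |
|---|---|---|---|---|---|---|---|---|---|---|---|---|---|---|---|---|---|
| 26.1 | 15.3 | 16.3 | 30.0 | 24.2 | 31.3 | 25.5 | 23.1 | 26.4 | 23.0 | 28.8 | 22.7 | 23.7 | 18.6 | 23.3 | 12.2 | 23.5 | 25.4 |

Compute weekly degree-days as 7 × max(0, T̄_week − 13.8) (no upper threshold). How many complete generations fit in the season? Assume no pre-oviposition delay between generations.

2 generations

Weekly DD (7 × max(0, T̄ − 13.8)): 86.1, 10.5, 17.5, 113.4, 72.8, 122.5, 81.9, 65.1, 88.2, 64.4, 105.0, 62.3, 69.3, 33.6, 66.5, 0.0, 67.9, 81.2.
Season total = 1208.2 DD.
Complete generations = ⌊1208.2 / 536⌋ = 2.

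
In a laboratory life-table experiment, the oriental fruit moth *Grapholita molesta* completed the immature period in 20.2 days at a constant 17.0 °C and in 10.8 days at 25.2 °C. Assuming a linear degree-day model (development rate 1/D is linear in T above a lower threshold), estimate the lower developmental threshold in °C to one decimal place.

Linear rate model ⇒ the product D·(T − T_b) is constant across temperatures.
20.2·(17.0 − T_b) = 10.8·(25.2 − T_b)
T_b = (20.2·17.0 − 10.8·25.2) / (20.2 − 10.8) = 71.24 / 9.4 = 7.579 °C ≈ 7.6 °C.

7.6 °C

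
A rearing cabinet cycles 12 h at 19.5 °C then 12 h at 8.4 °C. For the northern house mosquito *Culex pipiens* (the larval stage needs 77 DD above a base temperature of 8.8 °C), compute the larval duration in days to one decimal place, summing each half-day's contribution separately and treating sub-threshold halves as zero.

14.4 days

Day half: max(0, 19.5 − 8.8) × 0.5 = 10.7 × 0.5 = 5.35 DD.
Night half: max(0, 8.4 − 8.8) × 0.5 = 0.0 × 0.5 = 0.00 DD.
Per 24 h: 5.35 DD/day.
Duration = 77 / 5.35 = 14.393 ≈ 14.4 days.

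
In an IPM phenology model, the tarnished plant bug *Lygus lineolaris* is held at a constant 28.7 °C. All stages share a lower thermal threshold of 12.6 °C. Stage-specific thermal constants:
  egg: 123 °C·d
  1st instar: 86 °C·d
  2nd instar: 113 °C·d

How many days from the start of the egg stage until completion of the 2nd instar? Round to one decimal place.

Daily accumulation at 28.7 °C = 28.7 − 12.6 = 16.1 DD/day.
Total K = 123 + 86 + 113 = 322 DD.
Total duration = 322 / 16.1 = 20.000 ≈ 20.0 days.

20.0 days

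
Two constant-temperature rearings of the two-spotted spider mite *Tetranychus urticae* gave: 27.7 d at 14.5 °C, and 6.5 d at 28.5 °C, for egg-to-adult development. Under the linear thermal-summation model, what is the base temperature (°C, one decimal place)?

Linear rate model ⇒ the product D·(T − T_b) is constant across temperatures.
27.7·(14.5 − T_b) = 6.5·(28.5 − T_b)
T_b = (27.7·14.5 − 6.5·28.5) / (27.7 − 6.5) = 216.40 / 21.2 = 10.208 °C ≈ 10.2 °C.

10.2 °C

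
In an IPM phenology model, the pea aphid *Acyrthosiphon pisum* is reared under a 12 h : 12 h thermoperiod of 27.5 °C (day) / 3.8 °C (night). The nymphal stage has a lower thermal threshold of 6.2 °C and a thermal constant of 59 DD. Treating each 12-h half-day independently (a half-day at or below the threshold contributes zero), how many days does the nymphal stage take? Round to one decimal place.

5.5 days

Day half: max(0, 27.5 − 6.2) × 0.5 = 21.3 × 0.5 = 10.65 DD.
Night half: max(0, 3.8 − 6.2) × 0.5 = 0.0 × 0.5 = 0.00 DD.
Per 24 h: 10.65 DD/day.
Duration = 59 / 10.65 = 5.540 ≈ 5.5 days.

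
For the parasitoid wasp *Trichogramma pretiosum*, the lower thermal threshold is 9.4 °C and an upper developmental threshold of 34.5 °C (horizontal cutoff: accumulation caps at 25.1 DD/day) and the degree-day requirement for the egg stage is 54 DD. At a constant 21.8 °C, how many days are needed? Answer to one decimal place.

Daily accumulation = 21.8 − 9.4 = 12.4 DD/day.
Duration = 54 / 12.4 = 4.355 ≈ 4.4 days.

4.4 days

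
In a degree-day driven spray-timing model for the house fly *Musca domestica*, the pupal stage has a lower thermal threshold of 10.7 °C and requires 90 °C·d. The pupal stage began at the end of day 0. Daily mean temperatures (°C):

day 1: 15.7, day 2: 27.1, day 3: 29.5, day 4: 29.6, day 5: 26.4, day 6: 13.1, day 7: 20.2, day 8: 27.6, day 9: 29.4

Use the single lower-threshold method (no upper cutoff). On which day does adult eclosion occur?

Daily DD above 10.7 °C: 5.0, 16.4, 18.8, 18.9, 15.7, 2.4, 9.5, 16.9, 18.7.
Cumulative: 5.0, 21.4, 40.2, 59.1, 74.8, 77.2, 86.7, 103.6, 122.3.
The total first reaches 90 DD on day 8.

day 8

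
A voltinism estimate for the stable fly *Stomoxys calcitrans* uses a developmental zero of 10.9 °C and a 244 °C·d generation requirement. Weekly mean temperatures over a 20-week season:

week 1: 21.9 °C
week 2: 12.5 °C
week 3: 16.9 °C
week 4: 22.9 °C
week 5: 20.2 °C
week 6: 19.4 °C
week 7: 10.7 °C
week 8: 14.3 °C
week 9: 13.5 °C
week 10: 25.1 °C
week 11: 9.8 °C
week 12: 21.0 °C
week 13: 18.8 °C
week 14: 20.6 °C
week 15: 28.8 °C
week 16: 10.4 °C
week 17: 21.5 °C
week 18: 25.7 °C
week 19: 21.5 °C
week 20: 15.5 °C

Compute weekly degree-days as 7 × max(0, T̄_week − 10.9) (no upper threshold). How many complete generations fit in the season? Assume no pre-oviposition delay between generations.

Weekly DD (7 × max(0, T̄ − 10.9)): 77.0, 11.2, 42.0, 84.0, 65.1, 59.5, 0.0, 23.8, 18.2, 99.4, 0.0, 70.7, 55.3, 67.9, 125.3, 0.0, 74.2, 103.6, 74.2, 32.2.
Season total = 1083.6 DD.
Complete generations = ⌊1083.6 / 244⌋ = 4.

4 generations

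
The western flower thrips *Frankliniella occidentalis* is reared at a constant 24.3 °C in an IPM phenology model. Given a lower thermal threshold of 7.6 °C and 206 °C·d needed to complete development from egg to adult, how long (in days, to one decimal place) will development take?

12.3 days

Daily accumulation = 24.3 − 7.6 = 16.7 DD/day.
Duration = 206 / 16.7 = 12.335 ≈ 12.3 days.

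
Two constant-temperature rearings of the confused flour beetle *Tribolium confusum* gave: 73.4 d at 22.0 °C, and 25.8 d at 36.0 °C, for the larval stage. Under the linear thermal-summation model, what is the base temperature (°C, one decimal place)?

14.4 °C

Equal thermal constants: D₁(T₁ − T_b) = D₂(T₂ − T_b).
73.4·(22.0 − T_b) = 25.8·(36.0 − T_b)
T_b = (73.4·22.0 − 25.8·36.0) / (73.4 − 25.8) = 686.00 / 47.6 = 14.412 °C ≈ 14.4 °C.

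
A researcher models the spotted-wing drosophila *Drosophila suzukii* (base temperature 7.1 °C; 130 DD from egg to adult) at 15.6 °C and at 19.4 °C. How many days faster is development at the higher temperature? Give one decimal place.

At 15.6 °C: 130 / (15.6 − 7.1) = 130 / 8.5 = 15.294 d.
At 19.4 °C: 130 / (19.4 − 7.1) = 130 / 12.3 = 10.569 d.
Difference = |15.294 − 10.569| = 4.725 ≈ 4.7 days.

4.7 days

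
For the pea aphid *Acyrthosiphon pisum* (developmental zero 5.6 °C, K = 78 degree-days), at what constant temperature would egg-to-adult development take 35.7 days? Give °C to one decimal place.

Required daily accumulation = 78 / 35.7 = 2.185 DD/day.
T = T_base + 2.185 = 5.6 + 2.185 = 7.785 ≈ 7.8 °C.

7.8 °C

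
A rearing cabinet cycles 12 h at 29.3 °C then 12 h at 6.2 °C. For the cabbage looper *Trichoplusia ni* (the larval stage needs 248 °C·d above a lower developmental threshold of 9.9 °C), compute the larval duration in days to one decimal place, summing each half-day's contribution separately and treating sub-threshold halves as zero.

Day half: max(0, 29.3 − 9.9) × 0.5 = 19.4 × 0.5 = 9.70 DD.
Night half: max(0, 6.2 − 9.9) × 0.5 = 0.0 × 0.5 = 0.00 DD.
Per 24 h: 9.70 DD/day.
Duration = 248 / 9.70 = 25.567 ≈ 25.6 days.

25.6 days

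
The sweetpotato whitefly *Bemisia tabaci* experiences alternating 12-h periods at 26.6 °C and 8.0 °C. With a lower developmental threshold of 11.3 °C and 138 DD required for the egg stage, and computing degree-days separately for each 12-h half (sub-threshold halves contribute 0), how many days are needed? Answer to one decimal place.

18.0 days

Day half: max(0, 26.6 − 11.3) × 0.5 = 15.3 × 0.5 = 7.65 DD.
Night half: max(0, 8.0 − 11.3) × 0.5 = 0.0 × 0.5 = 0.00 DD.
Per 24 h: 7.65 DD/day.
Duration = 138 / 7.65 = 18.039 ≈ 18.0 days.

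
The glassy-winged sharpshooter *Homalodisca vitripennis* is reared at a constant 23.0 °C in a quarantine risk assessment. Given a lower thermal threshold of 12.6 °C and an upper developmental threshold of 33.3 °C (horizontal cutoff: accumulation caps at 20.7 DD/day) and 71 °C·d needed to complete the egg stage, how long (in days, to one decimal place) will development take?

6.8 days

Daily accumulation = 23.0 − 12.6 = 10.4 DD/day.
Duration = 71 / 10.4 = 6.827 ≈ 6.8 days.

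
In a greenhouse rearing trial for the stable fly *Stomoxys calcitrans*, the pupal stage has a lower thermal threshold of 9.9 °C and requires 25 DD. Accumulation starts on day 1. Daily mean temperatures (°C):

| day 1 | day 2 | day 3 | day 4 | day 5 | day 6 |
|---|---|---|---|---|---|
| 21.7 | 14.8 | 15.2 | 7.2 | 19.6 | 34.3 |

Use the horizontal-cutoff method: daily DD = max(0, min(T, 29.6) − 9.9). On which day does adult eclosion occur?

day 5

Daily DD above 9.9 °C (capped at 19.7): 11.8, 4.9, 5.3, 0.0, 9.7, 19.7.
Cumulative: 11.8, 16.7, 22.0, 22.0, 31.7, 51.4.
The total first reaches 25 DD on day 5.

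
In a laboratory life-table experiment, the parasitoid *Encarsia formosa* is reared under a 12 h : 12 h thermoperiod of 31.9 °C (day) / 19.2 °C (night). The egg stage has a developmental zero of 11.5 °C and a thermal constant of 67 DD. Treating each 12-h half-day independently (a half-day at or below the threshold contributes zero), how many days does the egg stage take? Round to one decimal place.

4.8 days

Day half: max(0, 31.9 − 11.5) × 0.5 = 20.4 × 0.5 = 10.20 DD.
Night half: max(0, 19.2 − 11.5) × 0.5 = 7.7 × 0.5 = 3.85 DD.
Per 24 h: 14.05 DD/day.
Duration = 67 / 14.05 = 4.769 ≈ 4.8 days.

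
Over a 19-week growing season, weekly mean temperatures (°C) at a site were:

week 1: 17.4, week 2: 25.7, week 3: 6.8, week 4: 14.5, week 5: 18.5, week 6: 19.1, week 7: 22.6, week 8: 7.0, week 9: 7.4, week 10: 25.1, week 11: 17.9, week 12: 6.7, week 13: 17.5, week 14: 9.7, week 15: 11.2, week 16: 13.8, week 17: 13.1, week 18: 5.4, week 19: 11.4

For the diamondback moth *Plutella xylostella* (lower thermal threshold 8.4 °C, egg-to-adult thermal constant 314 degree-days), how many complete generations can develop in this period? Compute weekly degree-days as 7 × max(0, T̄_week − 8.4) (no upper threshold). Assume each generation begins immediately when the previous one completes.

Weekly DD (7 × max(0, T̄ − 8.4)): 63.0, 121.1, 0.0, 42.7, 70.7, 74.9, 99.4, 0.0, 0.0, 116.9, 66.5, 0.0, 63.7, 9.1, 19.6, 37.8, 32.9, 0.0, 21.0.
Season total = 839.3 DD.
Complete generations = ⌊839.3 / 314⌋ = 2.

2 generations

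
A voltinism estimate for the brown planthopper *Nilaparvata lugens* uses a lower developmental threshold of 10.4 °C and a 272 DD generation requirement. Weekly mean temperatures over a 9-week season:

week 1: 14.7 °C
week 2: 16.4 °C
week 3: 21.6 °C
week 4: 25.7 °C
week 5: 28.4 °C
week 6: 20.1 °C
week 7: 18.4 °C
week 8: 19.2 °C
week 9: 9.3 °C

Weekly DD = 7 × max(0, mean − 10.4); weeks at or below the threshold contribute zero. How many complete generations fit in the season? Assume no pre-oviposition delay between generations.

Weekly DD (7 × max(0, T̄ − 10.4)): 30.1, 42.0, 78.4, 107.1, 126.0, 67.9, 56.0, 61.6, 0.0.
Season total = 569.1 DD.
Complete generations = ⌊569.1 / 272⌋ = 2.

2 generations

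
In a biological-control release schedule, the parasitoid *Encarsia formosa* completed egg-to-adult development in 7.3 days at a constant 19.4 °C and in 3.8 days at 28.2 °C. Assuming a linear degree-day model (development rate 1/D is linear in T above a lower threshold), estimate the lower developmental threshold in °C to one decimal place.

9.8 °C

Under the model K = D·(T − T_b), so D₁·(T₁ − T_b) = D₂·(T₂ − T_b).
7.3·(19.4 − T_b) = 3.8·(28.2 − T_b)
T_b = (7.3·19.4 − 3.8·28.2) / (7.3 − 3.8) = 34.46 / 3.5 = 9.846 °C ≈ 9.8 °C.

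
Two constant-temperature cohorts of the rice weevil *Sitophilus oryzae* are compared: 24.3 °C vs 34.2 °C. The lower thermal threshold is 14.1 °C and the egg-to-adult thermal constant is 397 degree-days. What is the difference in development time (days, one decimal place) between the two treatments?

19.2 days

At 24.3 °C: 397 / (24.3 − 14.1) = 397 / 10.2 = 38.922 d.
At 34.2 °C: 397 / (34.2 − 14.1) = 397 / 20.1 = 19.751 d.
Difference = |38.922 − 19.751| = 19.170 ≈ 19.2 days.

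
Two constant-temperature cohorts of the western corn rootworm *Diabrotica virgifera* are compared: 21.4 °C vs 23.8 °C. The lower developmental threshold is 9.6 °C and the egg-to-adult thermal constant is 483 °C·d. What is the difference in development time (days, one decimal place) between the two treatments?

6.9 days

At 21.4 °C: 483 / (21.4 − 9.6) = 483 / 11.8 = 40.932 d.
At 23.8 °C: 483 / (23.8 − 9.6) = 483 / 14.2 = 34.014 d.
Difference = |40.932 − 34.014| = 6.918 ≈ 6.9 days.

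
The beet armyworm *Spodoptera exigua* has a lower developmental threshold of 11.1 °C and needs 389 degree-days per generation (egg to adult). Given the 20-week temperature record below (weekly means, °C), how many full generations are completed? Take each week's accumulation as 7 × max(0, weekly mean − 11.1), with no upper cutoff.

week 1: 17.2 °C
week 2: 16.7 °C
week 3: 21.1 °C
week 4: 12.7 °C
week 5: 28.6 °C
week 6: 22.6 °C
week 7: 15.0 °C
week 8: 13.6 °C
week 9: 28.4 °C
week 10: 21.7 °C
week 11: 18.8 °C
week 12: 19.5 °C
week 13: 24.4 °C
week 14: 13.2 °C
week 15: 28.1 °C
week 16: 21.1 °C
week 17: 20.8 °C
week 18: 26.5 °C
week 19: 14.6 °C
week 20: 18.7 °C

Weekly DD (7 × max(0, T̄ − 11.1)): 42.7, 39.2, 70.0, 11.2, 122.5, 80.5, 27.3, 17.5, 121.1, 74.2, 53.9, 58.8, 93.1, 14.7, 119.0, 70.0, 67.9, 107.8, 24.5, 53.2.
Season total = 1269.1 DD.
Complete generations = ⌊1269.1 / 389⌋ = 3.

3 generations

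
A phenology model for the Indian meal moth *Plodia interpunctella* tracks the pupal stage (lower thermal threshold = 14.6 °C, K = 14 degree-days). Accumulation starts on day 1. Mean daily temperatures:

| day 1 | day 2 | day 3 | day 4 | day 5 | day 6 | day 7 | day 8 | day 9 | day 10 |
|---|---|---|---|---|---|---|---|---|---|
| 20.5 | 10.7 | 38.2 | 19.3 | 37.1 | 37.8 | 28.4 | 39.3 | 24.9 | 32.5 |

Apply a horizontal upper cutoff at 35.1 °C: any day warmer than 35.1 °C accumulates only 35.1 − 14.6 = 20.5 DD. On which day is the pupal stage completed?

day 3

Daily DD above 14.6 °C (capped at 20.5): 5.9, 0.0, 20.5, 4.7, 20.5, 20.5, 13.8, 20.5, 10.3, 17.9.
Cumulative: 5.9, 5.9, 26.4, 31.1, 51.6, 72.1, 85.9, 106.4, 116.7, 134.6.
The total first reaches 14 DD on day 3.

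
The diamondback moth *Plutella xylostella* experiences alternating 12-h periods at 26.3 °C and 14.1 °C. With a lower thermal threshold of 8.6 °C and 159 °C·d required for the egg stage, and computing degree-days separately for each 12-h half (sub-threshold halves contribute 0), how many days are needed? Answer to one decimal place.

13.7 days

Day half: max(0, 26.3 − 8.6) × 0.5 = 17.7 × 0.5 = 8.85 DD.
Night half: max(0, 14.1 − 8.6) × 0.5 = 5.5 × 0.5 = 2.75 DD.
Per 24 h: 11.60 DD/day.
Duration = 159 / 11.60 = 13.707 ≈ 13.7 days.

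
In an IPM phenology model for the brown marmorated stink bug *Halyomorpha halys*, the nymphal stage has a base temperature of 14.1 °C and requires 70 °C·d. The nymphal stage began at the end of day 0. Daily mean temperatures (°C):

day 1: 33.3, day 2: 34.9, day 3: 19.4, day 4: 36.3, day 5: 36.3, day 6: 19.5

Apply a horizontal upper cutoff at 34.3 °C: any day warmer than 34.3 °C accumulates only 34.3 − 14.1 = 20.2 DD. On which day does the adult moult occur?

day 5

Daily DD above 14.1 °C (capped at 20.2): 19.2, 20.2, 5.3, 20.2, 20.2, 5.4.
Cumulative: 19.2, 39.4, 44.7, 64.9, 85.1, 90.5.
The total first reaches 70 DD on day 5.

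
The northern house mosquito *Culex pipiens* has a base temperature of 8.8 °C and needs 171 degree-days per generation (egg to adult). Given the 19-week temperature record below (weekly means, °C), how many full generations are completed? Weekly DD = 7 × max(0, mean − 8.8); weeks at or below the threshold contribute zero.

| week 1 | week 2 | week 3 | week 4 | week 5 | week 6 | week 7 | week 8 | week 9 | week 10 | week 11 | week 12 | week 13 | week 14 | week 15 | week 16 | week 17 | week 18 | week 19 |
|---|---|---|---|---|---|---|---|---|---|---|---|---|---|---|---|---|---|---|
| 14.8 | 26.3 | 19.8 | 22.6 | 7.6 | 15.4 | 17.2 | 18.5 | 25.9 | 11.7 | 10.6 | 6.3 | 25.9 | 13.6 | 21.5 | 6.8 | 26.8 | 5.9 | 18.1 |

Weekly DD (7 × max(0, T̄ − 8.8)): 42.0, 122.5, 77.0, 96.6, 0.0, 46.2, 58.8, 67.9, 119.7, 20.3, 12.6, 0.0, 119.7, 33.6, 88.9, 0.0, 126.0, 0.0, 65.1.
Season total = 1096.9 DD.
Complete generations = ⌊1096.9 / 171⌋ = 6.

6 generations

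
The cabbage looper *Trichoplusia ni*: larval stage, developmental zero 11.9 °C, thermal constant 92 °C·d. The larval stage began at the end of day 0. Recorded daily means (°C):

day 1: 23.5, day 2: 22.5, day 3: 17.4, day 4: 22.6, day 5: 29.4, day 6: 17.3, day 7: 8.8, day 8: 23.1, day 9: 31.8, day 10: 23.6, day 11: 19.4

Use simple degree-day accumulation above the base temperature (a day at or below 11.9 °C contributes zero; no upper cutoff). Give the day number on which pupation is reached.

Daily DD above 11.9 °C: 11.6, 10.6, 5.5, 10.7, 17.5, 5.4, 0.0, 11.2, 19.9, 11.7, 7.5.
Cumulative: 11.6, 22.2, 27.7, 38.4, 55.9, 61.3, 61.3, 72.5, 92.4, 104.1, 111.6.
The total first reaches 92 DD on day 9.

day 9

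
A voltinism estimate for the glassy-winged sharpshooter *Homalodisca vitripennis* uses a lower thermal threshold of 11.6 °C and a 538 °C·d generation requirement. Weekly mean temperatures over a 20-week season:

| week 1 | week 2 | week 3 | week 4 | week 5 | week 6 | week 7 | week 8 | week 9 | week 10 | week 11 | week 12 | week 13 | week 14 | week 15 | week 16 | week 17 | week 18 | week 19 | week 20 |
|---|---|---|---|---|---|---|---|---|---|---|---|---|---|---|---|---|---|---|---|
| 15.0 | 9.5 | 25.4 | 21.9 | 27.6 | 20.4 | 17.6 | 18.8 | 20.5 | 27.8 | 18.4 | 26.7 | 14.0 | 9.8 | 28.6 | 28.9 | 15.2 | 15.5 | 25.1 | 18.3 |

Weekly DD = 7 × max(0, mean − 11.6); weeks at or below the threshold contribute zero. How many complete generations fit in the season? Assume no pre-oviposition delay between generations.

2 generations

Weekly DD (7 × max(0, T̄ − 11.6)): 23.8, 0.0, 96.6, 72.1, 112.0, 61.6, 42.0, 50.4, 62.3, 113.4, 47.6, 105.7, 16.8, 0.0, 119.0, 121.1, 25.2, 27.3, 94.5, 46.9.
Season total = 1238.3 DD.
Complete generations = ⌊1238.3 / 538⌋ = 2.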